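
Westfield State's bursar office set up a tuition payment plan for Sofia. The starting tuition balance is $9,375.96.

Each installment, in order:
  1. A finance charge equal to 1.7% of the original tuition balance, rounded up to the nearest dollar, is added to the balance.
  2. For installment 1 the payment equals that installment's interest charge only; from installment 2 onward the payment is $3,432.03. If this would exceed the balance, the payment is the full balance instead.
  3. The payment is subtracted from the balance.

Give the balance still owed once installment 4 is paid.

Installment 1: $9,375.96 +$160.00 interest = $9,535.96; pay $160.00 → $9,375.96
Installment 2: $9,375.96 +$160.00 interest = $9,535.96; pay $3,432.03 → $6,103.93
Installment 3: $6,103.93 +$160.00 interest = $6,263.93; pay $3,432.03 → $2,831.90
Installment 4: $2,831.90 +$160.00 interest = $2,991.90; pay $2,991.90 → $0.00

$0.00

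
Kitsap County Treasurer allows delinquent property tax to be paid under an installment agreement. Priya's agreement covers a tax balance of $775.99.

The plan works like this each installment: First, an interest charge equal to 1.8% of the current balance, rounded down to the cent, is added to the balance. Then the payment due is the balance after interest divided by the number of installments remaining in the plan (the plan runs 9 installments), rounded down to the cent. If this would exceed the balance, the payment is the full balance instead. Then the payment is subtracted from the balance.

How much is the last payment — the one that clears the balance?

$101.24

Installment 1: opening $775.99; interest $13.96 → $789.95; payment $87.77; balance $702.18
Installment 2: opening $702.18; interest $12.63 → $714.81; payment $89.35; balance $625.46
Installment 3: opening $625.46; interest $11.25 → $636.71; payment $90.95; balance $545.76
Installment 4: opening $545.76; interest $9.82 → $555.58; payment $92.59; balance $462.99
Installment 5: opening $462.99; interest $8.33 → $471.32; payment $94.26; balance $377.06
Installment 6: opening $377.06; interest $6.78 → $383.84; payment $95.96; balance $287.88
Installment 7: opening $287.88; interest $5.18 → $293.06; payment $97.68; balance $195.38
Installment 8: opening $195.38; interest $3.51 → $198.89; payment $99.44; balance $99.45
Installment 9: opening $99.45; interest $1.79 → $101.24; payment $101.24; balance $0.00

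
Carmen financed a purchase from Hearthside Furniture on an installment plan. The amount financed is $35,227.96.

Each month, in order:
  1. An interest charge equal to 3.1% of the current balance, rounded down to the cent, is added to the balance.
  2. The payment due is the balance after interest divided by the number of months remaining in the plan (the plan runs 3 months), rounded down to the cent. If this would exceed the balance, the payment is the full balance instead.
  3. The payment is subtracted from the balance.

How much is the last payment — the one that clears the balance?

$12,868.92

# | Opening | Interest | Payment | End bal
1 | $35,227.96 | $1,092.06 | $12,106.67 | $24,213.35
2 | $24,213.35 | $750.61 | $12,481.98 | $12,481.98
3 | $12,481.98 | $386.94 | $12,868.92 | $0.00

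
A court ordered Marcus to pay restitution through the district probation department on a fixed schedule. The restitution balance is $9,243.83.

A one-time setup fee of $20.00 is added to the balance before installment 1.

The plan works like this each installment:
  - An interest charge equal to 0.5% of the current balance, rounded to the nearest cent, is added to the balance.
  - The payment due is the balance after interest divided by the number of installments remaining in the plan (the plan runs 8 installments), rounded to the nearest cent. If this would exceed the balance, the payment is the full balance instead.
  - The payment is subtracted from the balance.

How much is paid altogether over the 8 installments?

$9,474.73

Installment 1: $9,263.83 +$46.32 interest = $9,310.15; pay $1,163.77 → $8,146.38
Installment 2: $8,146.38 +$40.73 interest = $8,187.11; pay $1,169.59 → $7,017.52
Installment 3: $7,017.52 +$35.09 interest = $7,052.61; pay $1,175.44 → $5,877.17
Installment 4: $5,877.17 +$29.39 interest = $5,906.56; pay $1,181.31 → $4,725.25
Installment 5: $4,725.25 +$23.63 interest = $4,748.88; pay $1,187.22 → $3,561.66
Installment 6: $3,561.66 +$17.81 interest = $3,579.47; pay $1,193.16 → $2,386.31
Installment 7: $2,386.31 +$11.93 interest = $2,398.24; pay $1,199.12 → $1,199.12
Installment 8: $1,199.12 +$6.00 interest = $1,205.12; pay $1,205.12 → $0.00
Total paid: $9,474.73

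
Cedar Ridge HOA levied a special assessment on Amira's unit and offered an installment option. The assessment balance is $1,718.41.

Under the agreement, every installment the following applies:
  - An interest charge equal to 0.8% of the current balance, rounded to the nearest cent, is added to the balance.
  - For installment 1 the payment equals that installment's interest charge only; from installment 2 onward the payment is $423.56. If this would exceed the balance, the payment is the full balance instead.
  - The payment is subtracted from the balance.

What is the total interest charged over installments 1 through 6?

Installment 1: opening $1,718.41; interest $13.75 → $1,732.16; payment $13.75; balance $1,718.41
Installment 2: opening $1,718.41; interest $13.75 → $1,732.16; payment $423.56; balance $1,308.60
Installment 3: opening $1,308.60; interest $10.47 → $1,319.07; payment $423.56; balance $895.51
Installment 4: opening $895.51; interest $7.16 → $902.67; payment $423.56; balance $479.11
Installment 5: opening $479.11; interest $3.83 → $482.94; payment $423.56; balance $59.38
Installment 6: opening $59.38; interest $0.48 → $59.86; payment $59.86; balance $0.00
Total interest: $13.75 + $13.75 + $10.47 + $7.16 + $3.83 + $0.48 = $49.44

$49.44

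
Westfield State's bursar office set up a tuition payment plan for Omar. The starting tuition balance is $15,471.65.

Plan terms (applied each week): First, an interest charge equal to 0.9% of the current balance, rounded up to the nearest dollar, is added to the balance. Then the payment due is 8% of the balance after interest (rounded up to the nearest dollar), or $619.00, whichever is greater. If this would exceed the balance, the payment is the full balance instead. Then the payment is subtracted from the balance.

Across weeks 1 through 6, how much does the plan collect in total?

$6,275.00

Week 1: opening $15,471.65; interest $140.00 → $15,611.65; payment $1,249.00; balance $14,362.65
Week 2: opening $14,362.65; interest $130.00 → $14,492.65; payment $1,160.00; balance $13,332.65
Week 3: opening $13,332.65; interest $120.00 → $13,452.65; payment $1,077.00; balance $12,375.65
Week 4: opening $12,375.65; interest $112.00 → $12,487.65; payment $1,000.00; balance $11,487.65
Week 5: opening $11,487.65; interest $104.00 → $11,591.65; payment $928.00; balance $10,663.65
Week 6: opening $10,663.65; interest $96.00 → $10,759.65; payment $861.00; balance $9,898.65
Total paid: $6,275.00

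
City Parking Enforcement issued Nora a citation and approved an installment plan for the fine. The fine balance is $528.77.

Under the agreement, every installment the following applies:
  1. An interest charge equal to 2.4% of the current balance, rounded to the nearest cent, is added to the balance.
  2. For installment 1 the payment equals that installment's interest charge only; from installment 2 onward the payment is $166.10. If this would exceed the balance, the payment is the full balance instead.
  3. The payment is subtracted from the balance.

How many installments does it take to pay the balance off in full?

5

Installment 1: $528.77 +$12.69 interest = $541.46; pay $12.69 → $528.77
Installment 2: $528.77 +$12.69 interest = $541.46; pay $166.10 → $375.36
Installment 3: $375.36 +$9.01 interest = $384.37; pay $166.10 → $218.27
Installment 4: $218.27 +$5.24 interest = $223.51; pay $166.10 → $57.41
Installment 5: $57.41 +$1.38 interest = $58.79; pay $58.79 → $0.00
Balance reaches $0.00 in installment 5.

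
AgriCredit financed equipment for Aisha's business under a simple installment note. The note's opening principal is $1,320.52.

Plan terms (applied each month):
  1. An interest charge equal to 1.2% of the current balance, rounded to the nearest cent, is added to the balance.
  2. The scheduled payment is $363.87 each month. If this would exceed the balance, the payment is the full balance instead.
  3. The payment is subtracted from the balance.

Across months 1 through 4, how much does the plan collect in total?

# | Opening | Interest | Payment | End bal
1 | $1,320.52 | $15.85 | $363.87 | $972.50
2 | $972.50 | $11.67 | $363.87 | $620.30
3 | $620.30 | $7.44 | $363.87 | $263.87
4 | $263.87 | $3.17 | $267.04 | $0.00
Total paid: $1,358.65

$1,358.65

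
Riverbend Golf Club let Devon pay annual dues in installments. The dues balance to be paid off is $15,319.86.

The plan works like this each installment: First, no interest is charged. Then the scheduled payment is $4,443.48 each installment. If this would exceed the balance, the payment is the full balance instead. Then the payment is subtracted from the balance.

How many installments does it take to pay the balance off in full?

Installment 1: opening $15,319.86; payment $4,443.48; balance $10,876.38
Installment 2: opening $10,876.38; payment $4,443.48; balance $6,432.90
Installment 3: opening $6,432.90; payment $4,443.48; balance $1,989.42
Installment 4: opening $1,989.42; payment $1,989.42; balance $0.00
Balance reaches $0.00 in installment 4.

4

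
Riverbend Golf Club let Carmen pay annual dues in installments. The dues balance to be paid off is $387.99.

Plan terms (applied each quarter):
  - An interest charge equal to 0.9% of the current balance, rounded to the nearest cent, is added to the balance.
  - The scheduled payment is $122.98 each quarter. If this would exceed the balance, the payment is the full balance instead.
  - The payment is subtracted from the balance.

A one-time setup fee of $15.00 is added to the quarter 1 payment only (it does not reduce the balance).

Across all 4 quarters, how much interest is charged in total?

$7.48

# | Opening | Interest | Payment | Fee | End bal
1 | $387.99 | $3.49 | $122.98 | $15.00 | $268.50
2 | $268.50 | $2.42 | $122.98 | — | $147.94
3 | $147.94 | $1.33 | $122.98 | — | $26.29
4 | $26.29 | $0.24 | $26.53 | — | $0.00
Total interest: $3.49 + $2.42 + $1.33 + $0.24 = $7.48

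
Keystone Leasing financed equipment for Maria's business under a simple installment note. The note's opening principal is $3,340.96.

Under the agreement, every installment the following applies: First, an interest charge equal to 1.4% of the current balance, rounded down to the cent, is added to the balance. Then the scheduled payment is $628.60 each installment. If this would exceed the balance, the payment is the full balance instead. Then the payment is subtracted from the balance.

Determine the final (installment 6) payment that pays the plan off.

Installment 1: opening $3,340.96; interest $46.77 → $3,387.73; payment $628.60; balance $2,759.13
Installment 2: opening $2,759.13; interest $38.62 → $2,797.75; payment $628.60; balance $2,169.15
Installment 3: opening $2,169.15; interest $30.36 → $2,199.51; payment $628.60; balance $1,570.91
Installment 4: opening $1,570.91; interest $21.99 → $1,592.90; payment $628.60; balance $964.30
Installment 5: opening $964.30; interest $13.50 → $977.80; payment $628.60; balance $349.20
Installment 6: opening $349.20; interest $4.88 → $354.08; payment $354.08; balance $0.00

$354.08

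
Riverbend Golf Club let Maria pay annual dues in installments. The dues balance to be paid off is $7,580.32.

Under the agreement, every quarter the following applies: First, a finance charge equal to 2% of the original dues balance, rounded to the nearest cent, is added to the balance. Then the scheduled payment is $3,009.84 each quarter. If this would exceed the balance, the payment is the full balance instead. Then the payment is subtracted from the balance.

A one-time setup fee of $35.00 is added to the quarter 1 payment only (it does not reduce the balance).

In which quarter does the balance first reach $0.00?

3

# | Opening | Interest | Payment | Fee | End bal
1 | $7,580.32 | $151.61 | $3,009.84 | $35.00 | $4,722.09
2 | $4,722.09 | $151.61 | $3,009.84 | — | $1,863.86
3 | $1,863.86 | $151.61 | $2,015.47 | — | $0.00
Balance reaches $0.00 in quarter 3.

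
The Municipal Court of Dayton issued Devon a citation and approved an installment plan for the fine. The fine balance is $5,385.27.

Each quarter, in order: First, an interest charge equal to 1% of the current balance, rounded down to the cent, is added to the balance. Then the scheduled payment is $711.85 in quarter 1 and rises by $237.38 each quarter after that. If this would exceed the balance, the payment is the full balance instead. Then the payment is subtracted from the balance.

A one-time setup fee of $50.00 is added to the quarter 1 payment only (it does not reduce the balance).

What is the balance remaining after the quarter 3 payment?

$2,676.95

Quarter 1: opening $5,385.27; interest $53.85 → $5,439.12; payment $711.85 (+ $50.00 fee); balance $4,727.27
Quarter 2: opening $4,727.27; interest $47.27 → $4,774.54; payment $949.23; balance $3,825.31
Quarter 3: opening $3,825.31; interest $38.25 → $3,863.56; payment $1,186.61; balance $2,676.95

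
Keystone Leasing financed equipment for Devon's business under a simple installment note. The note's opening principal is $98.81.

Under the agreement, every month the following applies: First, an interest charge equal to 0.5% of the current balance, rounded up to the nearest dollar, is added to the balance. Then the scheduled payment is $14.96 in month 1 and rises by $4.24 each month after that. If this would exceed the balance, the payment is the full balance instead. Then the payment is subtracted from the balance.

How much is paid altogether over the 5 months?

# | Opening | Interest | Payment | End bal
1 | $98.81 | $1.00 | $14.96 | $84.85
2 | $84.85 | $1.00 | $19.20 | $66.65
3 | $66.65 | $1.00 | $23.44 | $44.21
4 | $44.21 | $1.00 | $27.68 | $17.53
5 | $17.53 | $1.00 | $18.53 | $0.00
Total paid: $103.81

$103.81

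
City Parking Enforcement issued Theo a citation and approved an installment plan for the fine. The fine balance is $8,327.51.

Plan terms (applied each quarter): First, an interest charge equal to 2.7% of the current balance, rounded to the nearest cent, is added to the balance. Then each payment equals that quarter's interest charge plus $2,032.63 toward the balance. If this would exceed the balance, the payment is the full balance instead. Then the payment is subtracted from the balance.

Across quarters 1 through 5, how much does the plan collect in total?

$8,902.91

Quarter 1: opening $8,327.51; interest $224.84 → $8,552.35; payment $2,257.47; balance $6,294.88
Quarter 2: opening $6,294.88; interest $169.96 → $6,464.84; payment $2,202.59; balance $4,262.25
Quarter 3: opening $4,262.25; interest $115.08 → $4,377.33; payment $2,147.71; balance $2,229.62
Quarter 4: opening $2,229.62; interest $60.20 → $2,289.82; payment $2,092.83; balance $196.99
Quarter 5: opening $196.99; interest $5.32 → $202.31; payment $202.31; balance $0.00
Total paid: $8,902.91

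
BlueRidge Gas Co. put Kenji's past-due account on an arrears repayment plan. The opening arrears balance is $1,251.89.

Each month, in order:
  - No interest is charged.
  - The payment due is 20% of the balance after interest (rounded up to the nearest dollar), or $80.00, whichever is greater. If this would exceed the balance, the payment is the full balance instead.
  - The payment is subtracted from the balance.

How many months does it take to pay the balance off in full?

Month 1: $1,251.89 − $251.00 → $1,000.89
Month 2: $1,000.89 − $201.00 → $799.89
Month 3: $799.89 − $160.00 → $639.89
Month 4: $639.89 − $128.00 → $511.89
Month 5: $511.89 − $103.00 → $408.89
Month 6: $408.89 − $82.00 → $326.89
Month 7: $326.89 − $80.00 → $246.89
Month 8: $246.89 − $80.00 → $166.89
Month 9: $166.89 − $80.00 → $86.89
Month 10: $86.89 − $80.00 → $6.89
Month 11: $6.89 − $6.89 → $0.00
Balance reaches $0.00 in month 11.

11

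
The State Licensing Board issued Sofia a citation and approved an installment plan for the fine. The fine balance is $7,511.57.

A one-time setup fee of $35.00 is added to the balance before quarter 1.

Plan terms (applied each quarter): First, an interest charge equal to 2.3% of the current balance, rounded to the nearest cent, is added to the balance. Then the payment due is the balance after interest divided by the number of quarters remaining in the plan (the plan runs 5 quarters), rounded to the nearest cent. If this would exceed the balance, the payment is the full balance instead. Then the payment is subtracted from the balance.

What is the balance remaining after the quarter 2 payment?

$4,738.62

Quarter 1: opening $7,546.57; interest $173.57 → $7,720.14; payment $1,544.03; balance $6,176.11
Quarter 2: opening $6,176.11; interest $142.05 → $6,318.16; payment $1,579.54; balance $4,738.62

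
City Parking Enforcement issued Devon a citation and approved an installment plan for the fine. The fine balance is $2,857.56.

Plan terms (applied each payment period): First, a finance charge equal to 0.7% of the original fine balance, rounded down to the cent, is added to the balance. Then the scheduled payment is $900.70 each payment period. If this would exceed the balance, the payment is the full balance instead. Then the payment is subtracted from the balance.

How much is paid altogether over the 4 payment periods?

# | Opening | Interest | Payment | End bal
1 | $2,857.56 | $20.00 | $900.70 | $1,976.86
2 | $1,976.86 | $20.00 | $900.70 | $1,096.16
3 | $1,096.16 | $20.00 | $900.70 | $215.46
4 | $215.46 | $20.00 | $235.46 | $0.00
Total paid: $2,937.56

$2,937.56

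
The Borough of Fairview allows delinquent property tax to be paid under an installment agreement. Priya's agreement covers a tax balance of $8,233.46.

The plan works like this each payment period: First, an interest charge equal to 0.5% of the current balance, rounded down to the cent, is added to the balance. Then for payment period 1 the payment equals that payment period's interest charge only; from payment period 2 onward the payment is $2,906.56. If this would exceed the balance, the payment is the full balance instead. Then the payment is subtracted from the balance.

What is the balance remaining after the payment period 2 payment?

$5,368.06

# | Opening | Interest | Payment | End bal
1 | $8,233.46 | $41.16 | $41.16 | $8,233.46
2 | $8,233.46 | $41.16 | $2,906.56 | $5,368.06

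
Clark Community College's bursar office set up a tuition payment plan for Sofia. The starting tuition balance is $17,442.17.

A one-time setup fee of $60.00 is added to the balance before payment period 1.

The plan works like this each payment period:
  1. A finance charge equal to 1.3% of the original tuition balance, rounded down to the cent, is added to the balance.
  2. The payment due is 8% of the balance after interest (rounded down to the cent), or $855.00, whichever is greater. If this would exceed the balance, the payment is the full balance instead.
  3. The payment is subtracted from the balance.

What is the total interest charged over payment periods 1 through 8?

# | Opening | Interest | Payment | End bal
1 | $17,502.17 | $226.74 | $1,418.31 | $16,310.60
2 | $16,310.60 | $226.74 | $1,322.98 | $15,214.36
3 | $15,214.36 | $226.74 | $1,235.28 | $14,205.82
4 | $14,205.82 | $226.74 | $1,154.60 | $13,277.96
5 | $13,277.96 | $226.74 | $1,080.37 | $12,424.33
6 | $12,424.33 | $226.74 | $1,012.08 | $11,638.99
7 | $11,638.99 | $226.74 | $949.25 | $10,916.48
8 | $10,916.48 | $226.74 | $891.45 | $10,251.77
Total interest: $226.74 + $226.74 + $226.74 + $226.74 + $226.74 + $226.74 + $226.74 + $226.74 = $1,813.92

$1,813.92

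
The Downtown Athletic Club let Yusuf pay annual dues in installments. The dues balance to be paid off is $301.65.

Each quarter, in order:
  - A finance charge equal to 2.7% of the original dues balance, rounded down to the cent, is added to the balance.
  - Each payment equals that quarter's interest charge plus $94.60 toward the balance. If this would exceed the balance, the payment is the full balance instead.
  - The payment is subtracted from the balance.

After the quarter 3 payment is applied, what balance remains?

Quarter 1: $301.65 +$8.14 interest = $309.79; pay $102.74 → $207.05
Quarter 2: $207.05 +$8.14 interest = $215.19; pay $102.74 → $112.45
Quarter 3: $112.45 +$8.14 interest = $120.59; pay $102.74 → $17.85

$17.85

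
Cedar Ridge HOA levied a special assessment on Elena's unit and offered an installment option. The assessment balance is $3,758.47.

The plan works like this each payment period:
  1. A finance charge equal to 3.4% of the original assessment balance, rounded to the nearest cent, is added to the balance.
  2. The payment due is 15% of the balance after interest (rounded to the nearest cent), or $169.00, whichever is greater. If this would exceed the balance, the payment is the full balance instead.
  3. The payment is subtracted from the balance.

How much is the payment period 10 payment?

Payment period 1: $3,758.47 +$127.79 interest = $3,886.26; pay $582.94 → $3,303.32
Payment period 2: $3,303.32 +$127.79 interest = $3,431.11; pay $514.67 → $2,916.44
Payment period 3: $2,916.44 +$127.79 interest = $3,044.23; pay $456.63 → $2,587.60
Payment period 4: $2,587.60 +$127.79 interest = $2,715.39; pay $407.31 → $2,308.08
Payment period 5: $2,308.08 +$127.79 interest = $2,435.87; pay $365.38 → $2,070.49
Payment period 6: $2,070.49 +$127.79 interest = $2,198.28; pay $329.74 → $1,868.54
Payment period 7: $1,868.54 +$127.79 interest = $1,996.33; pay $299.45 → $1,696.88
Payment period 8: $1,696.88 +$127.79 interest = $1,824.67; pay $273.70 → $1,550.97
Payment period 9: $1,550.97 +$127.79 interest = $1,678.76; pay $251.81 → $1,426.95
Payment period 10: $1,426.95 +$127.79 interest = $1,554.74; pay $233.21 → $1,321.53

$233.21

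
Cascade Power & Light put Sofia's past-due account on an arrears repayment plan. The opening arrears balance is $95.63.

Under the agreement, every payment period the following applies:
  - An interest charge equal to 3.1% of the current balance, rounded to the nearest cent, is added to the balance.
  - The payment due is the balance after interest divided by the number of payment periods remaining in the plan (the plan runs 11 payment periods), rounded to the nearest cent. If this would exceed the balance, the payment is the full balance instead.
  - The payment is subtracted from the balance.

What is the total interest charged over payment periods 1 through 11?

$19.75

Payment period 1: $95.63 +$2.96 interest = $98.59; pay $8.96 → $89.63
Payment period 2: $89.63 +$2.78 interest = $92.41; pay $9.24 → $83.17
Payment period 3: $83.17 +$2.58 interest = $85.75; pay $9.53 → $76.22
Payment period 4: $76.22 +$2.36 interest = $78.58; pay $9.82 → $68.76
Payment period 5: $68.76 +$2.13 interest = $70.89; pay $10.13 → $60.76
Payment period 6: $60.76 +$1.88 interest = $62.64; pay $10.44 → $52.20
Payment period 7: $52.20 +$1.62 interest = $53.82; pay $10.76 → $43.06
Payment period 8: $43.06 +$1.33 interest = $44.39; pay $11.10 → $33.29
Payment period 9: $33.29 +$1.03 interest = $34.32; pay $11.44 → $22.88
Payment period 10: $22.88 +$0.71 interest = $23.59; pay $11.80 → $11.79
Payment period 11: $11.79 +$0.37 interest = $12.16; pay $12.16 → $0.00
Total interest: $2.96 + $2.78 + $2.58 + $2.36 + $2.13 + $1.88 + $1.62 + $1.33 + $1.03 + $0.71 + $0.37 = $19.75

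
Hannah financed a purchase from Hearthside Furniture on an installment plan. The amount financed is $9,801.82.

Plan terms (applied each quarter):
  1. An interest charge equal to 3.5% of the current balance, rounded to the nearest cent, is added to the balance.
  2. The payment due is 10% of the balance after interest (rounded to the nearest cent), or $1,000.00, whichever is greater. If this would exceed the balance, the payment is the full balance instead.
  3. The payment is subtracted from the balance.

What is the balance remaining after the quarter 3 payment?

Quarter 1: $9,801.82 +$343.06 interest = $10,144.88; pay $1,014.49 → $9,130.39
Quarter 2: $9,130.39 +$319.56 interest = $9,449.95; pay $1,000.00 → $8,449.95
Quarter 3: $8,449.95 +$295.75 interest = $8,745.70; pay $1,000.00 → $7,745.70

$7,745.70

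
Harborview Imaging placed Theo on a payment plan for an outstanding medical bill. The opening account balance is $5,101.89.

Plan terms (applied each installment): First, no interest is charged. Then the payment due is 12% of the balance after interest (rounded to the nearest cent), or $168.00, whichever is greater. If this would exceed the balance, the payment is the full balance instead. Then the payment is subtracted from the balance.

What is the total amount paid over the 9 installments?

$3,487.25

Installment 1: $5,101.89 − $612.23 → $4,489.66
Installment 2: $4,489.66 − $538.76 → $3,950.90
Installment 3: $3,950.90 − $474.11 → $3,476.79
Installment 4: $3,476.79 − $417.21 → $3,059.58
Installment 5: $3,059.58 − $367.15 → $2,692.43
Installment 6: $2,692.43 − $323.09 → $2,369.34
Installment 7: $2,369.34 − $284.32 → $2,085.02
Installment 8: $2,085.02 − $250.20 → $1,834.82
Installment 9: $1,834.82 − $220.18 → $1,614.64
Total paid: $3,487.25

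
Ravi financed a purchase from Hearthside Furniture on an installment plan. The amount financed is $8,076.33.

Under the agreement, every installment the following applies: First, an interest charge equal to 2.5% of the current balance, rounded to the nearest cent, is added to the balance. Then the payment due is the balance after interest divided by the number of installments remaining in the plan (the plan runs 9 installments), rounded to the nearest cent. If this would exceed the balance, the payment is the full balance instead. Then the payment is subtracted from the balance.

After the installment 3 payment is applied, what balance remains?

$5,798.22

# | Opening | Interest | Payment | End bal
1 | $8,076.33 | $201.91 | $919.80 | $7,358.44
2 | $7,358.44 | $183.96 | $942.80 | $6,599.60
3 | $6,599.60 | $164.99 | $966.37 | $5,798.22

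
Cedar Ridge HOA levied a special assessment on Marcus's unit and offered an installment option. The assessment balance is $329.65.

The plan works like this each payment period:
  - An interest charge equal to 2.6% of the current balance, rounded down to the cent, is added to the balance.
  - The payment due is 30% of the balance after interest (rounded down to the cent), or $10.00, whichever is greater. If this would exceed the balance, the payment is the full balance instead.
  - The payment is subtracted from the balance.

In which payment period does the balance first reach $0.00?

# | Opening | Interest | Payment | End bal
1 | $329.65 | $8.57 | $101.46 | $236.76
2 | $236.76 | $6.15 | $72.87 | $170.04
3 | $170.04 | $4.42 | $52.33 | $122.13
4 | $122.13 | $3.17 | $37.59 | $87.71
5 | $87.71 | $2.28 | $26.99 | $63.00
6 | $63.00 | $1.63 | $19.38 | $45.25
7 | $45.25 | $1.17 | $13.92 | $32.50
8 | $32.50 | $0.84 | $10.00 | $23.34
9 | $23.34 | $0.60 | $10.00 | $13.94
10 | $13.94 | $0.36 | $10.00 | $4.30
11 | $4.30 | $0.11 | $4.41 | $0.00
Balance reaches $0.00 in payment period 11.

11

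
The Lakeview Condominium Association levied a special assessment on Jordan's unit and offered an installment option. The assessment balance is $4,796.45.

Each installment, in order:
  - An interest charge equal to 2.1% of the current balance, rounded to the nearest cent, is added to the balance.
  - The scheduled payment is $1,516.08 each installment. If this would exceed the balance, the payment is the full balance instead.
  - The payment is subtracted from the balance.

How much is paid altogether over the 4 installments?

$5,018.51

Installment 1: opening $4,796.45; interest $100.73 → $4,897.18; payment $1,516.08; balance $3,381.10
Installment 2: opening $3,381.10; interest $71.00 → $3,452.10; payment $1,516.08; balance $1,936.02
Installment 3: opening $1,936.02; interest $40.66 → $1,976.68; payment $1,516.08; balance $460.60
Installment 4: opening $460.60; interest $9.67 → $470.27; payment $470.27; balance $0.00
Total paid: $5,018.51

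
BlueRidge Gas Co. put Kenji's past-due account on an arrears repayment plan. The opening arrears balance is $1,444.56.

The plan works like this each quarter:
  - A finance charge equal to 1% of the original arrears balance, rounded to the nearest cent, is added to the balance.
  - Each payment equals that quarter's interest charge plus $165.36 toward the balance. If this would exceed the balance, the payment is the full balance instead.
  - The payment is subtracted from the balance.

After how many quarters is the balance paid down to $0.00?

# | Opening | Interest | Payment | End bal
1 | $1,444.56 | $14.45 | $179.81 | $1,279.20
2 | $1,279.20 | $14.45 | $179.81 | $1,113.84
3 | $1,113.84 | $14.45 | $179.81 | $948.48
4 | $948.48 | $14.45 | $179.81 | $783.12
5 | $783.12 | $14.45 | $179.81 | $617.76
6 | $617.76 | $14.45 | $179.81 | $452.40
7 | $452.40 | $14.45 | $179.81 | $287.04
8 | $287.04 | $14.45 | $179.81 | $121.68
9 | $121.68 | $14.45 | $136.13 | $0.00
Balance reaches $0.00 in quarter 9.

9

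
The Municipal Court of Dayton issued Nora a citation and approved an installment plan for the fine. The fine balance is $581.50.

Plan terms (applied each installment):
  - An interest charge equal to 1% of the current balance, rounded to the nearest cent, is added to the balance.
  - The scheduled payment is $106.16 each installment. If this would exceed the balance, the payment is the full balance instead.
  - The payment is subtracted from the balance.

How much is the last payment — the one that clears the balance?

$70.34

Installment 1: $581.50 +$5.82 interest = $587.32; pay $106.16 → $481.16
Installment 2: $481.16 +$4.81 interest = $485.97; pay $106.16 → $379.81
Installment 3: $379.81 +$3.80 interest = $383.61; pay $106.16 → $277.45
Installment 4: $277.45 +$2.77 interest = $280.22; pay $106.16 → $174.06
Installment 5: $174.06 +$1.74 interest = $175.80; pay $106.16 → $69.64
Installment 6: $69.64 +$0.70 interest = $70.34; pay $70.34 → $0.00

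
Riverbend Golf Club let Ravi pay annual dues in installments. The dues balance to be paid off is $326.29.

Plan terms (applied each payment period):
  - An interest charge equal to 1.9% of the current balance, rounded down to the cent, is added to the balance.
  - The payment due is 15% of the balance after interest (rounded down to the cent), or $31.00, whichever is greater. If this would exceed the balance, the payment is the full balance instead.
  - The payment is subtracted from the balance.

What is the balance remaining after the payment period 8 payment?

$70.40

Payment period 1: opening $326.29; interest $6.19 → $332.48; payment $49.87; balance $282.61
Payment period 2: opening $282.61; interest $5.36 → $287.97; payment $43.19; balance $244.78
Payment period 3: opening $244.78; interest $4.65 → $249.43; payment $37.41; balance $212.02
Payment period 4: opening $212.02; interest $4.02 → $216.04; payment $32.40; balance $183.64
Payment period 5: opening $183.64; interest $3.48 → $187.12; payment $31.00; balance $156.12
Payment period 6: opening $156.12; interest $2.96 → $159.08; payment $31.00; balance $128.08
Payment period 7: opening $128.08; interest $2.43 → $130.51; payment $31.00; balance $99.51
Payment period 8: opening $99.51; interest $1.89 → $101.40; payment $31.00; balance $70.40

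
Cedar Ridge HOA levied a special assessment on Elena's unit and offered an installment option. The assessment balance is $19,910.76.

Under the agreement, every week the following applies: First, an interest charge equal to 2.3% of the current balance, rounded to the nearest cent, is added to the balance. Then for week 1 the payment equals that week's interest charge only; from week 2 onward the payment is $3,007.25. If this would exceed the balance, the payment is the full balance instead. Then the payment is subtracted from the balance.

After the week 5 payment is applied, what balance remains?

# | Opening | Interest | Payment | End bal
1 | $19,910.76 | $457.95 | $457.95 | $19,910.76
2 | $19,910.76 | $457.95 | $3,007.25 | $17,361.46
3 | $17,361.46 | $399.31 | $3,007.25 | $14,753.52
4 | $14,753.52 | $339.33 | $3,007.25 | $12,085.60
5 | $12,085.60 | $277.97 | $3,007.25 | $9,356.32

$9,356.32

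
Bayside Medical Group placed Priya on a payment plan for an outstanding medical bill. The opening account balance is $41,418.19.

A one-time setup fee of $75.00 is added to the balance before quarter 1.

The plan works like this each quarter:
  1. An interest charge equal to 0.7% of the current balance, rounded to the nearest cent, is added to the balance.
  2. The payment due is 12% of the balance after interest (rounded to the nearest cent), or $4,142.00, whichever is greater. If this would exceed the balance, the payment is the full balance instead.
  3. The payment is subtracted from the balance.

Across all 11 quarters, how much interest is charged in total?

# | Opening | Interest | Payment | End bal
1 | $41,493.19 | $290.45 | $5,014.04 | $36,769.60
2 | $36,769.60 | $257.39 | $4,443.24 | $32,583.75
3 | $32,583.75 | $228.09 | $4,142.00 | $28,669.84
4 | $28,669.84 | $200.69 | $4,142.00 | $24,728.53
5 | $24,728.53 | $173.10 | $4,142.00 | $20,759.63
6 | $20,759.63 | $145.32 | $4,142.00 | $16,762.95
7 | $16,762.95 | $117.34 | $4,142.00 | $12,738.29
8 | $12,738.29 | $89.17 | $4,142.00 | $8,685.46
9 | $8,685.46 | $60.80 | $4,142.00 | $4,604.26
10 | $4,604.26 | $32.23 | $4,142.00 | $494.49
11 | $494.49 | $3.46 | $497.95 | $0.00
Total interest: $290.45 + $257.39 + $228.09 + $200.69 + $173.10 + $145.32 + $117.34 + $89.17 + $60.80 + $32.23 + $3.46 = $1,598.04

$1,598.04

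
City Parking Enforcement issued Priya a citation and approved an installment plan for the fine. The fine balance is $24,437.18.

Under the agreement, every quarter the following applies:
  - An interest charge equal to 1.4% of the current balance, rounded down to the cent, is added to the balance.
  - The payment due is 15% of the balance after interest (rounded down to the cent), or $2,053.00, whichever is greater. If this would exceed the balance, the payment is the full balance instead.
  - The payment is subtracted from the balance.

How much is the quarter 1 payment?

$3,716.89

Quarter 1: opening $24,437.18; interest $342.12 → $24,779.30; payment $3,716.89; balance $21,062.41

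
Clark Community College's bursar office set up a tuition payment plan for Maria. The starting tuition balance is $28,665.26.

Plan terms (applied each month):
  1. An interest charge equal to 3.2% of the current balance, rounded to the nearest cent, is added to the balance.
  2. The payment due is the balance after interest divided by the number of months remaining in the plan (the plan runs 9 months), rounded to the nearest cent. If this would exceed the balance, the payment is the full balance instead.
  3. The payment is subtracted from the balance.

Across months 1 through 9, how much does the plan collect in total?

$33,665.86

Month 1: $28,665.26 +$917.29 interest = $29,582.55; pay $3,286.95 → $26,295.60
Month 2: $26,295.60 +$841.46 interest = $27,137.06; pay $3,392.13 → $23,744.93
Month 3: $23,744.93 +$759.84 interest = $24,504.77; pay $3,500.68 → $21,004.09
Month 4: $21,004.09 +$672.13 interest = $21,676.22; pay $3,612.70 → $18,063.52
Month 5: $18,063.52 +$578.03 interest = $18,641.55; pay $3,728.31 → $14,913.24
Month 6: $14,913.24 +$477.22 interest = $15,390.46; pay $3,847.62 → $11,542.84
Month 7: $11,542.84 +$369.37 interest = $11,912.21; pay $3,970.74 → $7,941.47
Month 8: $7,941.47 +$254.13 interest = $8,195.60; pay $4,097.80 → $4,097.80
Month 9: $4,097.80 +$131.13 interest = $4,228.93; pay $4,228.93 → $0.00
Total paid: $33,665.86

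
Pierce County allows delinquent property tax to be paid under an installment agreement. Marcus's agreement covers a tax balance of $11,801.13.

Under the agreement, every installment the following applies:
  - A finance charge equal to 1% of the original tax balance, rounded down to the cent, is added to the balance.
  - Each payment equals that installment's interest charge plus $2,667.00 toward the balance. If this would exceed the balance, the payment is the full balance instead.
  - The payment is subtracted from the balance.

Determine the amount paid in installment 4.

$2,785.01

# | Opening | Interest | Payment | End bal
1 | $11,801.13 | $118.01 | $2,785.01 | $9,134.13
2 | $9,134.13 | $118.01 | $2,785.01 | $6,467.13
3 | $6,467.13 | $118.01 | $2,785.01 | $3,800.13
4 | $3,800.13 | $118.01 | $2,785.01 | $1,133.13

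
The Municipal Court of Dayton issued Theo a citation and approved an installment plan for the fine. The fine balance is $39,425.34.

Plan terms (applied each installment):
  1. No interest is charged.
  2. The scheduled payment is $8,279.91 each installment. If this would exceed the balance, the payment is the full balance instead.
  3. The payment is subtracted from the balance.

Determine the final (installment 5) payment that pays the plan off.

$6,305.70

Installment 1: opening $39,425.34; payment $8,279.91; balance $31,145.43
Installment 2: opening $31,145.43; payment $8,279.91; balance $22,865.52
Installment 3: opening $22,865.52; payment $8,279.91; balance $14,585.61
Installment 4: opening $14,585.61; payment $8,279.91; balance $6,305.70
Installment 5: opening $6,305.70; payment $6,305.70; balance $0.00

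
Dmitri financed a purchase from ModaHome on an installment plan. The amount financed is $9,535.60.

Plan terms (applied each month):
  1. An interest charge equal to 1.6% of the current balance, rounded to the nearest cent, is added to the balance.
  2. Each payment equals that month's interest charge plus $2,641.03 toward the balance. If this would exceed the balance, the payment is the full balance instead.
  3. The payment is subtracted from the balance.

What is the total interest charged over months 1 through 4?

Month 1: $9,535.60 +$152.57 interest = $9,688.17; pay $2,793.60 → $6,894.57
Month 2: $6,894.57 +$110.31 interest = $7,004.88; pay $2,751.34 → $4,253.54
Month 3: $4,253.54 +$68.06 interest = $4,321.60; pay $2,709.09 → $1,612.51
Month 4: $1,612.51 +$25.80 interest = $1,638.31; pay $1,638.31 → $0.00
Total interest: $152.57 + $110.31 + $68.06 + $25.80 = $356.74

$356.74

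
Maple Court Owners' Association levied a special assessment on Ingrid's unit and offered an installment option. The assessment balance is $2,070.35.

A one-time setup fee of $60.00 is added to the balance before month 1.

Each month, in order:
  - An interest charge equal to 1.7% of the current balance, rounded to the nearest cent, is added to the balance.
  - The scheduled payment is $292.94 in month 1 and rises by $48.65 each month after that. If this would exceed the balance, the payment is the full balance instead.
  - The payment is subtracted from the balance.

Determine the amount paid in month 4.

$438.89

# | Opening | Interest | Payment | End bal
1 | $2,130.35 | $36.22 | $292.94 | $1,873.63
2 | $1,873.63 | $31.85 | $341.59 | $1,563.89
3 | $1,563.89 | $26.59 | $390.24 | $1,200.24
4 | $1,200.24 | $20.40 | $438.89 | $781.75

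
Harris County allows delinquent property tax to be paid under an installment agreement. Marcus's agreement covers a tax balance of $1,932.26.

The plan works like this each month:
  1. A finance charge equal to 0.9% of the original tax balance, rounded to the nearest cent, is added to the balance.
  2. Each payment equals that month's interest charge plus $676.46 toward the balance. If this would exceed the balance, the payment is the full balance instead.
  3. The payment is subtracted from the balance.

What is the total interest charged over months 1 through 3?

Month 1: opening $1,932.26; interest $17.39 → $1,949.65; payment $693.85; balance $1,255.80
Month 2: opening $1,255.80; interest $17.39 → $1,273.19; payment $693.85; balance $579.34
Month 3: opening $579.34; interest $17.39 → $596.73; payment $596.73; balance $0.00
Total interest: $17.39 + $17.39 + $17.39 = $52.17

$52.17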